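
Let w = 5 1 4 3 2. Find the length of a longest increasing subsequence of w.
2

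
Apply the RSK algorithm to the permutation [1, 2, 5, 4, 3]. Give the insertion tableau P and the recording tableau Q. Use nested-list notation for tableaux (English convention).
P = [[1, 2, 3], [4], [5]], Q = [[1, 2, 3], [4], [5]]

Insert each entry of the permutation into P by Schensted row insertion, recording in Q the position of each new cell.

After inserting 1: P = [[1]].
After inserting 2: P = [[1, 2]].
After inserting 5: P = [[1, 2, 5]].
After inserting 4: P = [[1, 2, 4], [5]].
After inserting 3: P = [[1, 2, 3], [4], [5]].

So P = [[1, 2, 3], [4], [5]], Q = [[1, 2, 3], [4], [5]].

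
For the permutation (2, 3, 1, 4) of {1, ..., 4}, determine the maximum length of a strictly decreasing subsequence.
2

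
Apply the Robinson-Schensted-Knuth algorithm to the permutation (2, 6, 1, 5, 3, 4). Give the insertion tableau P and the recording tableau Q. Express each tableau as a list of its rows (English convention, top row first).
Insert each entry of the permutation into P by Schensted row insertion, recording in Q the position of each new cell.

After inserting 2: P = [[2]].
After inserting 6: P = [[2, 6]].
After inserting 1: P = [[1, 6], [2]].
After inserting 5: P = [[1, 5], [2, 6]].
After inserting 3: P = [[1, 3], [2, 5], [6]].
After inserting 4: P = [[1, 3, 4], [2, 5], [6]].

So P = [[1, 3, 4], [2, 5], [6]], Q = [[1, 2, 6], [3, 4], [5]].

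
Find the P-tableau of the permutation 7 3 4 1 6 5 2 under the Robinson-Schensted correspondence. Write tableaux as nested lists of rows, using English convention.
Insert 7: appended to row 1. P = [[7]].
Insert 3: 3 bumps 7 from row 1; 7 starts row 2. P = [[3], [7]].
Insert 4: appended to row 1. P = [[3, 4], [7]].
Insert 1: 1 bumps 3 from row 1; 3 bumps 7 from row 2; 7 starts row 3. P = [[1, 4], [3], [7]].
Insert 6: appended to row 1. P = [[1, 4, 6], [3], [7]].
Insert 5: 5 bumps 6 from row 1; 6 appends to row 2. P = [[1, 4, 5], [3, 6], [7]].
Insert 2: 2 bumps 4 from row 1; 4 bumps 6 from row 2; 6 bumps 7 from row 3; 7 starts row 4. P = [[1, 2, 5], [3, 4], [6], [7]].

So P = [[1, 2, 5], [3, 4], [6], [7]].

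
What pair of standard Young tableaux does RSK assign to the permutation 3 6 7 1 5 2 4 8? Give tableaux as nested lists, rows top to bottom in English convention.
P = [[1, 2, 4, 8], [3, 5, 7], [6]], Q = [[1, 2, 3, 8], [4, 5, 7], [6]]

Insert each entry of the permutation into P by Schensted row insertion, recording in Q the position of each new cell.

Insert 3: appended to row 1. P = [[3]].
Insert 6: appended to row 1. P = [[3, 6]].
Insert 7: appended to row 1. P = [[3, 6, 7]].
Insert 1: 1 bumps 3 from row 1; 3 starts row 2. P = [[1, 6, 7], [3]].
Insert 5: 5 bumps 6 from row 1; 6 appends to row 2. P = [[1, 5, 7], [3, 6]].
Insert 2: 2 bumps 5 from row 1; 5 bumps 6 from row 2; 6 starts row 3. P = [[1, 2, 7], [3, 5], [6]].
Insert 4: 4 bumps 7 from row 1; 7 appends to row 2. P = [[1, 2, 4], [3, 5, 7], [6]].
Insert 8: appended to row 1. P = [[1, 2, 4, 8], [3, 5, 7], [6]].

So P = [[1, 2, 4, 8], [3, 5, 7], [6]], Q = [[1, 2, 3, 8], [4, 5, 7], [6]].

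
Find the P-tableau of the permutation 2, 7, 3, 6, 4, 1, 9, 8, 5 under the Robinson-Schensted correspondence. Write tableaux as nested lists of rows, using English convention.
P = [[1, 3, 4, 5], [2, 8], [6, 9], [7]]

After inserting 2: P = [[2]].
After inserting 7: P = [[2, 7]].
After inserting 3: P = [[2, 3], [7]].
After inserting 6: P = [[2, 3, 6], [7]].
After inserting 4: P = [[2, 3, 4], [6], [7]].
After inserting 1: P = [[1, 3, 4], [2], [6], [7]].
After inserting 9: P = [[1, 3, 4, 9], [2], [6], [7]].
After inserting 8: P = [[1, 3, 4, 8], [2, 9], [6], [7]].
After inserting 5: P = [[1, 3, 4, 5], [2, 8], [6, 9], [7]].

So P = [[1, 3, 4, 5], [2, 8], [6, 9], [7]].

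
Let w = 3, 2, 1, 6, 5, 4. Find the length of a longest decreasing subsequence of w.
3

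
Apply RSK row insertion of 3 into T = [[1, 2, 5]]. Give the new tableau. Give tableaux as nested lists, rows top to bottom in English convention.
In row 1, 3 replaces 5 (the leftmost entry greater than 3); 5 is bumped to row 2. 5 starts a new row 2. The new tableau is [[1, 2, 3], [5]].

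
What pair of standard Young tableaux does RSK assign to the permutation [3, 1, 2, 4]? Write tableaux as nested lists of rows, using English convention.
Insert each entry of the permutation into P by Schensted row insertion, recording in Q the position of each new cell.

Insert 3: appended to row 1. P = [[3]].
Insert 1: 1 bumps 3 from row 1; 3 starts row 2. P = [[1], [3]].
Insert 2: appended to row 1. P = [[1, 2], [3]].
Insert 4: appended to row 1. P = [[1, 2, 4], [3]].

So P = [[1, 2, 4], [3]], Q = [[1, 3, 4], [2]].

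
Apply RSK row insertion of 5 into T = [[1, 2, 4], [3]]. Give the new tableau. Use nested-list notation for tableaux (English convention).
[[1, 2, 4, 5], [3]]

5 is larger than every entry of row 1, so it is appended to row 1. The new tableau is [[1, 2, 4, 5], [3]].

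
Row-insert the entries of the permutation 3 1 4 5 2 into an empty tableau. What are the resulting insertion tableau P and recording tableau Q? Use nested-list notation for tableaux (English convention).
Insert each entry of the permutation into P by Schensted row insertion, recording in Q the position of each new cell.

Insert 3: appended to row 1. P = [[3]].
Insert 1: 1 bumps 3 from row 1; 3 starts row 2. P = [[1], [3]].
Insert 4: appended to row 1. P = [[1, 4], [3]].
Insert 5: appended to row 1. P = [[1, 4, 5], [3]].
Insert 2: 2 bumps 4 from row 1; 4 appends to row 2. P = [[1, 2, 5], [3, 4]].

So P = [[1, 2, 5], [3, 4]], Q = [[1, 3, 4], [2, 5]].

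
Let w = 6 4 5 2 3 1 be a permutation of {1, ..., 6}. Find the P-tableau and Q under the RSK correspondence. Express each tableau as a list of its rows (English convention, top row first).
Insert each entry of the permutation into P by Schensted row insertion, recording in Q the position of each new cell.

After inserting 6: P = [[6]].
After inserting 4: P = [[4], [6]].
After inserting 5: P = [[4, 5], [6]].
After inserting 2: P = [[2, 5], [4], [6]].
After inserting 3: P = [[2, 3], [4, 5], [6]].
After inserting 1: P = [[1, 3], [2, 5], [4], [6]].

So P = [[1, 3], [2, 5], [4], [6]], Q = [[1, 3], [2, 5], [4], [6]].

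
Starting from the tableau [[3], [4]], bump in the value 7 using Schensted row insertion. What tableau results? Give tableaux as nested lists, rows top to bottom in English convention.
[[3, 7], [4]]

7 is larger than every entry of row 1, so it is appended to row 1. The new tableau is [[3, 7], [4]].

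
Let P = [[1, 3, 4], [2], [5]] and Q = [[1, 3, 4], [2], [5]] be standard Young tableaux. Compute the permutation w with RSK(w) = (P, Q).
5 2 3 4 1

Reverse the RSK construction: for i from n down to 1, find the cell of Q containing i, remove the entry at that cell from P, and reverse-bump it up through P; the value ejected from row 1 is w(i).

Step i=5: Q has 5 at row 3, column 1; remove 5 from row 3 of P and reverse-bump: 5 enters row 2 and ejects 2; 2 enters row 1 and ejects 1. So w(5) = 1. P is now [[2, 3, 4], [5]].
Step i=4: Q has 4 at row 1, column 3; remove that cell from P, ejecting 4. So w(4) = 4. P is now [[2, 3], [5]].
Step i=3: Q has 3 at row 1, column 2; remove that cell from P, ejecting 3. So w(3) = 3. P is now [[2], [5]].
Step i=2: Q has 2 at row 2, column 1; remove 5 from row 2 of P and reverse-bump: 5 enters row 1 and ejects 2. So w(2) = 2. P is now [[5]].
Step i=1: Q has 1 at row 1, column 1; remove that cell from P, ejecting 5. So w(1) = 5. P is now [].

So w = 5 2 3 4 1.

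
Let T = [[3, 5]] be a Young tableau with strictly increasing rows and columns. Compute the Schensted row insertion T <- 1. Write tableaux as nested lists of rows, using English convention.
[[1, 5], [3]]

In row 1, 1 replaces 3 (the leftmost entry greater than 1); 3 is bumped to row 2. 3 starts a new row 2. The new tableau is [[1, 5], [3]].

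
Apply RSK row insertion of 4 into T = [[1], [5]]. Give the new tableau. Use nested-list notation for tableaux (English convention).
4 is larger than every entry of row 1, so it is appended to row 1. The new tableau is [[1, 4], [5]].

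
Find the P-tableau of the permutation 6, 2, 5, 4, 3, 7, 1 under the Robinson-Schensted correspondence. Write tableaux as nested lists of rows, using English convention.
P = [[1, 3, 7], [2], [4], [5], [6]]

Insert 6: appended to row 1. P = [[6]].
Insert 2: 2 bumps 6 from row 1; 6 starts row 2. P = [[2], [6]].
Insert 5: appended to row 1. P = [[2, 5], [6]].
Insert 4: 4 bumps 5 from row 1; 5 bumps 6 from row 2; 6 starts row 3. P = [[2, 4], [5], [6]].
Insert 3: 3 bumps 4 from row 1; 4 bumps 5 from row 2; 5 bumps 6 from row 3; 6 starts row 4. P = [[2, 3], [4], [5], [6]].
Insert 7: appended to row 1. P = [[2, 3, 7], [4], [5], [6]].
Insert 1: 1 bumps 2 from row 1; 2 bumps 4 from row 2; 4 bumps 5 from row 3; 5 bumps 6 from row 4; 6 starts row 5. P = [[1, 3, 7], [2], [4], [5], [6]].

So P = [[1, 3, 7], [2], [4], [5], [6]].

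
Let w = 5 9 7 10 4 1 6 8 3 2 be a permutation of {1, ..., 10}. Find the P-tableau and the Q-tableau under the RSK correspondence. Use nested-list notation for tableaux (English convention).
P = [[1, 2, 8], [3, 6, 10], [4, 7], [5], [9]], Q = [[1, 2, 4], [3, 7, 8], [5, 9], [6], [10]]

Insert each entry of the permutation into P by Schensted row insertion, recording in Q the position of each new cell.

Insert 5: appended to row 1. P = [[5]].
Insert 9: appended to row 1. P = [[5, 9]].
Insert 7: 7 bumps 9 from row 1; 9 starts row 2. P = [[5, 7], [9]].
Insert 10: appended to row 1. P = [[5, 7, 10], [9]].
Insert 4: 4 bumps 5 from row 1; 5 bumps 9 from row 2; 9 starts row 3. P = [[4, 7, 10], [5], [9]].
Insert 1: 1 bumps 4 from row 1; 4 bumps 5 from row 2; 5 bumps 9 from row 3; 9 starts row 4. P = [[1, 7, 10], [4], [5], [9]].
Insert 6: 6 bumps 7 from row 1; 7 appends to row 2. P = [[1, 6, 10], [4, 7], [5], [9]].
Insert 8: 8 bumps 10 from row 1; 10 appends to row 2. P = [[1, 6, 8], [4, 7, 10], [5], [9]].
Insert 3: 3 bumps 6 from row 1; 6 bumps 7 from row 2; 7 appends to row 3. P = [[1, 3, 8], [4, 6, 10], [5, 7], [9]].
Insert 2: 2 bumps 3 from row 1; 3 bumps 4 from row 2; 4 bumps 5 from row 3; 5 bumps 9 from row 4; 9 starts row 5. P = [[1, 2, 8], [3, 6, 10], [4, 7], [5], [9]].

So P = [[1, 2, 8], [3, 6, 10], [4, 7], [5], [9]], Q = [[1, 2, 4], [3, 7, 8], [5, 9], [6], [10]].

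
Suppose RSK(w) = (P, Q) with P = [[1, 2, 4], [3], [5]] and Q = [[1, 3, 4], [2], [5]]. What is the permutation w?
Reverse the RSK construction: for i from n down to 1, find the cell of Q containing i, remove the entry at that cell from P, and reverse-bump it up through P; the value ejected from row 1 is w(i).

Step i=5: Q has 5 at row 3, column 1; remove 5 from row 3 of P and reverse-bump: 5 enters row 2 and ejects 3; 3 enters row 1 and ejects 2. So w(5) = 2. P is now [[1, 3, 4], [5]].
Step i=4: Q has 4 at row 1, column 3; remove that cell from P, ejecting 4. So w(4) = 4. P is now [[1, 3], [5]].
Step i=3: Q has 3 at row 1, column 2; remove that cell from P, ejecting 3. So w(3) = 3. P is now [[1], [5]].
Step i=2: Q has 2 at row 2, column 1; remove 5 from row 2 of P and reverse-bump: 5 enters row 1 and ejects 1. So w(2) = 1. P is now [[5]].
Step i=1: Q has 1 at row 1, column 1; remove that cell from P, ejecting 5. So w(1) = 5. P is now [].

So w = 5 1 3 4 2.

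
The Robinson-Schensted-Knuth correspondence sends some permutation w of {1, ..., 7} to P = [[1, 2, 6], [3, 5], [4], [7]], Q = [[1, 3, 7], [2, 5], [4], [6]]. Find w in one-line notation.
7 4 5 1 3 2 6

Reverse RSK: for i = n, n-1, ..., 1, locate i in Q, remove the corresponding corner cell from P, and reverse-bump its entry up through P; the value ejected from row 1 is w(i).

So w = 7 4 5 1 3 2 6.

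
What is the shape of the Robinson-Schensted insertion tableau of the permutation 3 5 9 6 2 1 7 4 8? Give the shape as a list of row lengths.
[5, 2, 1, 1]

Row-insert each entry into an empty tableau.

After inserting 3: P = [[3]].
After inserting 5: P = [[3, 5]].
After inserting 9: P = [[3, 5, 9]].
After inserting 6: P = [[3, 5, 6], [9]].
After inserting 2: P = [[2, 5, 6], [3], [9]].
After inserting 1: P = [[1, 5, 6], [2], [3], [9]].
After inserting 7: P = [[1, 5, 6, 7], [2], [3], [9]].
After inserting 4: P = [[1, 4, 6, 7], [2, 5], [3], [9]].
After inserting 8: P = [[1, 4, 6, 7, 8], [2, 5], [3], [9]].

The final insertion tableau P = [[1, 4, 6, 7, 8], [2, 5], [3], [9]] has shape [5, 2, 1, 1].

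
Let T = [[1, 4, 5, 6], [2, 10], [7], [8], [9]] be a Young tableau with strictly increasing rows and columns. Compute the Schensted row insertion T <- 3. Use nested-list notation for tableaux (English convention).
In row 1, 3 replaces 4 (the leftmost entry greater than 3); 4 is bumped to row 2. In row 2, 4 replaces 10 (the leftmost entry greater than 4); 10 is bumped to row 3. 10 is appended to row 3. The new tableau is [[1, 3, 5, 6], [2, 4], [7, 10], [8], [9]].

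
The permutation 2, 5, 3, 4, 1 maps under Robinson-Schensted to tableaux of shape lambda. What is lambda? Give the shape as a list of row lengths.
Row-insert each entry into an empty tableau.

After inserting 2: P = [[2]].
After inserting 5: P = [[2, 5]].
After inserting 3: P = [[2, 3], [5]].
After inserting 4: P = [[2, 3, 4], [5]].
After inserting 1: P = [[1, 3, 4], [2], [5]].

The final insertion tableau P = [[1, 3, 4], [2], [5]] has shape [3, 1, 1].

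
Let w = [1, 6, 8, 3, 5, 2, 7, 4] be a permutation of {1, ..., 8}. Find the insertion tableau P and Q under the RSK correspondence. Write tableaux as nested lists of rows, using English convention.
P = [[1, 2, 4, 7], [3, 5], [6, 8]], Q = [[1, 2, 3, 7], [4, 5], [6, 8]]

Insert each entry of the permutation into P by Schensted row insertion, recording in Q the position of each new cell.

Insert 1: appended to row 1. P = [[1]].
Insert 6: appended to row 1. P = [[1, 6]].
Insert 8: appended to row 1. P = [[1, 6, 8]].
Insert 3: 3 bumps 6 from row 1; 6 starts row 2. P = [[1, 3, 8], [6]].
Insert 5: 5 bumps 8 from row 1; 8 appends to row 2. P = [[1, 3, 5], [6, 8]].
Insert 2: 2 bumps 3 from row 1; 3 bumps 6 from row 2; 6 starts row 3. P = [[1, 2, 5], [3, 8], [6]].
Insert 7: appended to row 1. P = [[1, 2, 5, 7], [3, 8], [6]].
Insert 4: 4 bumps 5 from row 1; 5 bumps 8 from row 2; 8 appends to row 3. P = [[1, 2, 4, 7], [3, 5], [6, 8]].

So P = [[1, 2, 4, 7], [3, 5], [6, 8]], Q = [[1, 2, 3, 7], [4, 5], [6, 8]].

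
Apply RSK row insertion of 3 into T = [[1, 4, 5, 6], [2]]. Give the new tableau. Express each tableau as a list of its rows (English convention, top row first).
[[1, 3, 5, 6], [2, 4]]

In row 1, 3 replaces 4 (the leftmost entry greater than 3); 4 is bumped to row 2. 4 is appended to row 2. The new tableau is [[1, 3, 5, 6], [2, 4]].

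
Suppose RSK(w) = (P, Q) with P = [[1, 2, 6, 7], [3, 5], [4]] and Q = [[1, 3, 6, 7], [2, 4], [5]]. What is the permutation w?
4 1 5 3 2 6 7

Reverse the RSK construction: for i from n down to 1, find the cell of Q containing i, remove the entry at that cell from P, and reverse-bump it up through P; the value ejected from row 1 is w(i).

Step i=7: Q has 7 at row 1, column 4; remove that cell from P, ejecting 7. So w(7) = 7. P is now [[1, 2, 6], [3, 5], [4]].
Step i=6: Q has 6 at row 1, column 3; remove that cell from P, ejecting 6. So w(6) = 6. P is now [[1, 2], [3, 5], [4]].
Step i=5: Q has 5 at row 3, column 1; remove 4 from row 3 of P and reverse-bump: 4 enters row 2 and ejects 3; 3 enters row 1 and ejects 2. So w(5) = 2. P is now [[1, 3], [4, 5]].
Step i=4: Q has 4 at row 2, column 2; remove 5 from row 2 of P and reverse-bump: 5 enters row 1 and ejects 3. So w(4) = 3. P is now [[1, 5], [4]].
Step i=3: Q has 3 at row 1, column 2; remove that cell from P, ejecting 5. So w(3) = 5. P is now [[1], [4]].
Step i=2: Q has 2 at row 2, column 1; remove 4 from row 2 of P and reverse-bump: 4 enters row 1 and ejects 1. So w(2) = 1. P is now [[4]].
Step i=1: Q has 1 at row 1, column 1; remove that cell from P, ejecting 4. So w(1) = 4. P is now [].

So w = 4 1 5 3 2 6 7.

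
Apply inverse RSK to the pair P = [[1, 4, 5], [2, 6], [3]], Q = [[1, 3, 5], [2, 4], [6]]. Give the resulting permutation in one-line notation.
3 2 6 4 5 1

Reverse the RSK construction: for i from n down to 1, find the cell of Q containing i, remove the entry at that cell from P, and reverse-bump it up through P; the value ejected from row 1 is w(i).

Step i=6: Q has 6 at row 3, column 1; remove 3 from row 3 of P and reverse-bump: 3 enters row 2 and ejects 2; 2 enters row 1 and ejects 1. So w(6) = 1. P is now [[2, 4, 5], [3, 6]].
Step i=5: Q has 5 at row 1, column 3; remove that cell from P, ejecting 5. So w(5) = 5. P is now [[2, 4], [3, 6]].
Step i=4: Q has 4 at row 2, column 2; remove 6 from row 2 of P and reverse-bump: 6 enters row 1 and ejects 4. So w(4) = 4. P is now [[2, 6], [3]].
Step i=3: Q has 3 at row 1, column 2; remove that cell from P, ejecting 6. So w(3) = 6. P is now [[2], [3]].
Step i=2: Q has 2 at row 2, column 1; remove 3 from row 2 of P and reverse-bump: 3 enters row 1 and ejects 2. So w(2) = 2. P is now [[3]].
Step i=1: Q has 1 at row 1, column 1; remove that cell from P, ejecting 3. So w(1) = 3. P is now [].

So w = 3 2 6 4 5 1.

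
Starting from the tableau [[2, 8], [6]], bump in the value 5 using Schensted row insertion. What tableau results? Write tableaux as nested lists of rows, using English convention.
In row 1, 5 replaces 8 (the leftmost entry greater than 5); 8 is bumped to row 2. 8 is appended to row 2. The new tableau is [[2, 5], [6, 8]].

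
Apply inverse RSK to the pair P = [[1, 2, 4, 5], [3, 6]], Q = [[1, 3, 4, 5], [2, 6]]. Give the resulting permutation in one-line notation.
Reverse the RSK construction: for i from n down to 1, find the cell of Q containing i, remove the entry at that cell from P, and reverse-bump it up through P; the value ejected from row 1 is w(i).

Step i=6: Q has 6 at row 2, column 2; remove 6 from row 2 of P and reverse-bump: 6 enters row 1 and ejects 5. So w(6) = 5. P is now [[1, 2, 4, 6], [3]].
Step i=5: Q has 5 at row 1, column 4; remove that cell from P, ejecting 6. So w(5) = 6. P is now [[1, 2, 4], [3]].
Step i=4: Q has 4 at row 1, column 3; remove that cell from P, ejecting 4. So w(4) = 4. P is now [[1, 2], [3]].
Step i=3: Q has 3 at row 1, column 2; remove that cell from P, ejecting 2. So w(3) = 2. P is now [[1], [3]].
Step i=2: Q has 2 at row 2, column 1; remove 3 from row 2 of P and reverse-bump: 3 enters row 1 and ejects 1. So w(2) = 1. P is now [[3]].
Step i=1: Q has 1 at row 1, column 1; remove that cell from P, ejecting 3. So w(1) = 3. P is now [].

So w = 3 1 2 4 6 5.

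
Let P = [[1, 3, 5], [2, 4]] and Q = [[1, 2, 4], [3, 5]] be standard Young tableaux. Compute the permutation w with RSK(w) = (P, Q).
Reverse the RSK construction: for i from n down to 1, find the cell of Q containing i, remove the entry at that cell from P, and reverse-bump it up through P; the value ejected from row 1 is w(i).

Step i=5: Q has 5 at row 2, column 2; remove 4 from row 2 of P and reverse-bump: 4 enters row 1 and ejects 3. So w(5) = 3. P is now [[1, 4, 5], [2]].
Step i=4: Q has 4 at row 1, column 3; remove that cell from P, ejecting 5. So w(4) = 5. P is now [[1, 4], [2]].
Step i=3: Q has 3 at row 2, column 1; remove 2 from row 2 of P and reverse-bump: 2 enters row 1 and ejects 1. So w(3) = 1. P is now [[2, 4]].
Step i=2: Q has 2 at row 1, column 2; remove that cell from P, ejecting 4. So w(2) = 4. P is now [[2]].
Step i=1: Q has 1 at row 1, column 1; remove that cell from P, ejecting 2. So w(1) = 2. P is now [].

So w = 2 4 1 5 3.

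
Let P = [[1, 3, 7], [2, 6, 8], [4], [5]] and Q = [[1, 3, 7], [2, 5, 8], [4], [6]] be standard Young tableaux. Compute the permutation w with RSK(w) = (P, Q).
Reverse the RSK construction: for i from n down to 1, find the cell of Q containing i, remove the entry at that cell from P, and reverse-bump it up through P; the value ejected from row 1 is w(i).

Step i=8: Q has 8 at row 2, column 3; remove 8 from row 2 of P and reverse-bump: 8 enters row 1 and ejects 7. So w(8) = 7. P is now [[1, 3, 8], [2, 6], [4], [5]].
Step i=7: Q has 7 at row 1, column 3; remove that cell from P, ejecting 8. So w(7) = 8. P is now [[1, 3], [2, 6], [4], [5]].
Step i=6: Q has 6 at row 4, column 1; remove 5 from row 4 of P and reverse-bump: 5 enters row 3 and ejects 4; 4 enters row 2 and ejects 2; 2 enters row 1 and ejects 1. So w(6) = 1. P is now [[2, 3], [4, 6], [5]].
Step i=5: Q has 5 at row 2, column 2; remove 6 from row 2 of P and reverse-bump: 6 enters row 1 and ejects 3. So w(5) = 3. P is now [[2, 6], [4], [5]].
Step i=4: Q has 4 at row 3, column 1; remove 5 from row 3 of P and reverse-bump: 5 enters row 2 and ejects 4; 4 enters row 1 and ejects 2. So w(4) = 2. P is now [[4, 6], [5]].
Step i=3: Q has 3 at row 1, column 2; remove that cell from P, ejecting 6. So w(3) = 6. P is now [[4], [5]].
Step i=2: Q has 2 at row 2, column 1; remove 5 from row 2 of P and reverse-bump: 5 enters row 1 and ejects 4. So w(2) = 4. P is now [[5]].
Step i=1: Q has 1 at row 1, column 1; remove that cell from P, ejecting 5. So w(1) = 5. P is now [].

So w = 5 4 6 2 3 1 8 7.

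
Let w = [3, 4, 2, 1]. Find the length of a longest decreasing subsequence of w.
3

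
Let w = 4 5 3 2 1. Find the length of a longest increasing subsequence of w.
2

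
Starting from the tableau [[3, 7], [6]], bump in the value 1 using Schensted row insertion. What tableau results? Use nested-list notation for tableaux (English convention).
[[1, 7], [3], [6]]

In row 1, 1 replaces 3 (the leftmost entry greater than 1); 3 is bumped to row 2. In row 2, 3 replaces 6 (the leftmost entry greater than 3); 6 is bumped to row 3. 6 starts a new row 3. The new tableau is [[1, 7], [3], [6]].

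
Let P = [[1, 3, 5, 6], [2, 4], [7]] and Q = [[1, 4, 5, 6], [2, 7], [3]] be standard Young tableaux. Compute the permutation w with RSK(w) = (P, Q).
7 2 1 4 5 6 3

Reverse the RSK construction: for i from n down to 1, find the cell of Q containing i, remove the entry at that cell from P, and reverse-bump it up through P; the value ejected from row 1 is w(i).

Step i=7: Q has 7 at row 2, column 2; remove 4 from row 2 of P and reverse-bump: 4 enters row 1 and ejects 3. So w(7) = 3. P is now [[1, 4, 5, 6], [2], [7]].
Step i=6: Q has 6 at row 1, column 4; remove that cell from P, ejecting 6. So w(6) = 6. P is now [[1, 4, 5], [2], [7]].
Step i=5: Q has 5 at row 1, column 3; remove that cell from P, ejecting 5. So w(5) = 5. P is now [[1, 4], [2], [7]].
Step i=4: Q has 4 at row 1, column 2; remove that cell from P, ejecting 4. So w(4) = 4. P is now [[1], [2], [7]].
Step i=3: Q has 3 at row 3, column 1; remove 7 from row 3 of P and reverse-bump: 7 enters row 2 and ejects 2; 2 enters row 1 and ejects 1. So w(3) = 1. P is now [[2], [7]].
Step i=2: Q has 2 at row 2, column 1; remove 7 from row 2 of P and reverse-bump: 7 enters row 1 and ejects 2. So w(2) = 2. P is now [[7]].
Step i=1: Q has 1 at row 1, column 1; remove that cell from P, ejecting 7. So w(1) = 7. P is now [].

So w = 7 2 1 4 5 6 3.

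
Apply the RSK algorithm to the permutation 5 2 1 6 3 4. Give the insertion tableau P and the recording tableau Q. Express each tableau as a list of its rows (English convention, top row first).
P = [[1, 3, 4], [2, 6], [5]], Q = [[1, 4, 6], [2, 5], [3]]

Insert each entry of the permutation into P by Schensted row insertion, recording in Q the position of each new cell.

Insert 5: appended to row 1. P = [[5]], Q = [[1]].
Insert 2: 2 bumps 5 from row 1; 5 starts row 2. P = [[2], [5]], Q = [[1], [2]].
Insert 1: 1 bumps 2 from row 1; 2 bumps 5 from row 2; 5 starts row 3. P = [[1], [2], [5]], Q = [[1], [2], [3]].
Insert 6: appended to row 1. P = [[1, 6], [2], [5]], Q = [[1, 4], [2], [3]].
Insert 3: 3 bumps 6 from row 1; 6 appends to row 2. P = [[1, 3], [2, 6], [5]], Q = [[1, 4], [2, 5], [3]].
Insert 4: appended to row 1. P = [[1, 3, 4], [2, 6], [5]], Q = [[1, 4, 6], [2, 5], [3]].

So P = [[1, 3, 4], [2, 6], [5]], Q = [[1, 4, 6], [2, 5], [3]].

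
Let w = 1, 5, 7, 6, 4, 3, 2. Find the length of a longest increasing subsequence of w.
3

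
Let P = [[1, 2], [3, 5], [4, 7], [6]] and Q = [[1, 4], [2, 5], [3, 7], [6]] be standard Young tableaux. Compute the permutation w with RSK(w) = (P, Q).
6 4 3 7 5 1 2

Reverse the RSK construction: for i from n down to 1, find the cell of Q containing i, remove the entry at that cell from P, and reverse-bump it up through P; the value ejected from row 1 is w(i).

Step i=7: Q has 7 at row 3, column 2; remove 7 from row 3 of P and reverse-bump: 7 enters row 2 and ejects 5; 5 enters row 1 and ejects 2. So w(7) = 2. P is now [[1, 5], [3, 7], [4], [6]].
Step i=6: Q has 6 at row 4, column 1; remove 6 from row 4 of P and reverse-bump: 6 enters row 3 and ejects 4; 4 enters row 2 and ejects 3; 3 enters row 1 and ejects 1. So w(6) = 1. P is now [[3, 5], [4, 7], [6]].
Step i=5: Q has 5 at row 2, column 2; remove 7 from row 2 of P and reverse-bump: 7 enters row 1 and ejects 5. So w(5) = 5. P is now [[3, 7], [4], [6]].
Step i=4: Q has 4 at row 1, column 2; remove that cell from P, ejecting 7. So w(4) = 7. P is now [[3], [4], [6]].
Step i=3: Q has 3 at row 3, column 1; remove 6 from row 3 of P and reverse-bump: 6 enters row 2 and ejects 4; 4 enters row 1 and ejects 3. So w(3) = 3. P is now [[4], [6]].
Step i=2: Q has 2 at row 2, column 1; remove 6 from row 2 of P and reverse-bump: 6 enters row 1 and ejects 4. So w(2) = 4. P is now [[6]].
Step i=1: Q has 1 at row 1, column 1; remove that cell from P, ejecting 6. So w(1) = 6. P is now [].

So w = 6 4 3 7 5 1 2.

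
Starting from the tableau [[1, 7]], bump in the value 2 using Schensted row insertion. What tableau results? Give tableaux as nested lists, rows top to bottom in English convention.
[[1, 2], [7]]

In row 1, 2 replaces 7 (the leftmost entry greater than 2); 7 is bumped to row 2. 7 starts a new row 2. The new tableau is [[1, 2], [7]].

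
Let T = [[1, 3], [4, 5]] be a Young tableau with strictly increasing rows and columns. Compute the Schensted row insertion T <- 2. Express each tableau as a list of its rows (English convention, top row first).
[[1, 2], [3, 5], [4]]

In row 1, 2 replaces 3 (the leftmost entry greater than 2); 3 is bumped to row 2. In row 2, 3 replaces 4 (the leftmost entry greater than 3); 4 is bumped to row 3. 4 starts a new row 3. The new tableau is [[1, 2], [3, 5], [4]].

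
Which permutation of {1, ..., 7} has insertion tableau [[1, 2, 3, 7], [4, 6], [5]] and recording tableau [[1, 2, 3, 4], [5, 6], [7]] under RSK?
1 5 6 7 2 4 3

Reverse the RSK construction: for i from n down to 1, find the cell of Q containing i, remove the entry at that cell from P, and reverse-bump it up through P; the value ejected from row 1 is w(i).

Step i=7: Q has 7 at row 3, column 1; remove 5 from row 3 of P and reverse-bump: 5 enters row 2 and ejects 4; 4 enters row 1 and ejects 3. So w(7) = 3. P is now [[1, 2, 4, 7], [5, 6]].
Step i=6: Q has 6 at row 2, column 2; remove 6 from row 2 of P and reverse-bump: 6 enters row 1 and ejects 4. So w(6) = 4. P is now [[1, 2, 6, 7], [5]].
Step i=5: Q has 5 at row 2, column 1; remove 5 from row 2 of P and reverse-bump: 5 enters row 1 and ejects 2. So w(5) = 2. P is now [[1, 5, 6, 7]].
Step i=4: Q has 4 at row 1, column 4; remove that cell from P, ejecting 7. So w(4) = 7. P is now [[1, 5, 6]].
Step i=3: Q has 3 at row 1, column 3; remove that cell from P, ejecting 6. So w(3) = 6. P is now [[1, 5]].
Step i=2: Q has 2 at row 1, column 2; remove that cell from P, ejecting 5. So w(2) = 5. P is now [[1]].
Step i=1: Q has 1 at row 1, column 1; remove that cell from P, ejecting 1. So w(1) = 1. P is now [].

So w = 1 5 6 7 2 4 3.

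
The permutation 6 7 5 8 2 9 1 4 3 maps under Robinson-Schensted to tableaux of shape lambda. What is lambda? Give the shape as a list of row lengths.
Row-insert each entry into an empty tableau.

After inserting 6: P = [[6]].
After inserting 7: P = [[6, 7]].
After inserting 5: P = [[5, 7], [6]].
After inserting 8: P = [[5, 7, 8], [6]].
After inserting 2: P = [[2, 7, 8], [5], [6]].
After inserting 9: P = [[2, 7, 8, 9], [5], [6]].
After inserting 1: P = [[1, 7, 8, 9], [2], [5], [6]].
After inserting 4: P = [[1, 4, 8, 9], [2, 7], [5], [6]].
After inserting 3: P = [[1, 3, 8, 9], [2, 4], [5, 7], [6]].

The final insertion tableau P = [[1, 3, 8, 9], [2, 4], [5, 7], [6]] has shape [4, 2, 2, 1].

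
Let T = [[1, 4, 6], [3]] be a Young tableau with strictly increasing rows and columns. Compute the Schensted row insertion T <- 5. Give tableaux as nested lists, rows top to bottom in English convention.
[[1, 4, 5], [3, 6]]

In row 1, 5 replaces 6 (the leftmost entry greater than 5); 6 is bumped to row 2. 6 is appended to row 2. The new tableau is [[1, 4, 5], [3, 6]].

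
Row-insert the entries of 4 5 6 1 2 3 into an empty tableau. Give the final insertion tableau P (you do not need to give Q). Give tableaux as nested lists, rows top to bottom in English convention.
After inserting 4: P = [[4]].
After inserting 5: P = [[4, 5]].
After inserting 6: P = [[4, 5, 6]].
After inserting 1: P = [[1, 5, 6], [4]].
After inserting 2: P = [[1, 2, 6], [4, 5]].
After inserting 3: P = [[1, 2, 3], [4, 5, 6]].

So P = [[1, 2, 3], [4, 5, 6]].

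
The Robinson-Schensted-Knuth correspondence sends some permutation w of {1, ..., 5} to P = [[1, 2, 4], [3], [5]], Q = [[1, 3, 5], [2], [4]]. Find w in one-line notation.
Reverse the RSK construction: for i from n down to 1, find the cell of Q containing i, remove the entry at that cell from P, and reverse-bump it up through P; the value ejected from row 1 is w(i).

Step i=5: Q has 5 at row 1, column 3; remove that cell from P, ejecting 4. So w(5) = 4. P is now [[1, 2], [3], [5]].
Step i=4: Q has 4 at row 3, column 1; remove 5 from row 3 of P and reverse-bump: 5 enters row 2 and ejects 3; 3 enters row 1 and ejects 2. So w(4) = 2. P is now [[1, 3], [5]].
Step i=3: Q has 3 at row 1, column 2; remove that cell from P, ejecting 3. So w(3) = 3. P is now [[1], [5]].
Step i=2: Q has 2 at row 2, column 1; remove 5 from row 2 of P and reverse-bump: 5 enters row 1 and ejects 1. So w(2) = 1. P is now [[5]].
Step i=1: Q has 1 at row 1, column 1; remove that cell from P, ejecting 5. So w(1) = 5. P is now [].

So w = 5 1 3 2 4.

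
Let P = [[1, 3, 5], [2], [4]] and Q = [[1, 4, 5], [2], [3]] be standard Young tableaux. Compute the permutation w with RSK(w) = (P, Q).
4 2 1 3 5

Reverse the RSK construction: for i from n down to 1, find the cell of Q containing i, remove the entry at that cell from P, and reverse-bump it up through P; the value ejected from row 1 is w(i).

Step i=5: Q has 5 at row 1, column 3; remove that cell from P, ejecting 5. So w(5) = 5. P is now [[1, 3], [2], [4]].
Step i=4: Q has 4 at row 1, column 2; remove that cell from P, ejecting 3. So w(4) = 3. P is now [[1], [2], [4]].
Step i=3: Q has 3 at row 3, column 1; remove 4 from row 3 of P and reverse-bump: 4 enters row 2 and ejects 2; 2 enters row 1 and ejects 1. So w(3) = 1. P is now [[2], [4]].
Step i=2: Q has 2 at row 2, column 1; remove 4 from row 2 of P and reverse-bump: 4 enters row 1 and ejects 2. So w(2) = 2. P is now [[4]].
Step i=1: Q has 1 at row 1, column 1; remove that cell from P, ejecting 4. So w(1) = 4. P is now [].

So w = 4 2 1 3 5.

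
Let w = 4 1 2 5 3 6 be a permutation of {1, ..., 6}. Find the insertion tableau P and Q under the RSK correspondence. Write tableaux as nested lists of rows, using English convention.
Insert each entry of the permutation into P by Schensted row insertion, recording in Q the position of each new cell.

Insert 4: appended to row 1. P = [[4]], Q = [[1]].
Insert 1: 1 bumps 4 from row 1; 4 starts row 2. P = [[1], [4]], Q = [[1], [2]].
Insert 2: appended to row 1. P = [[1, 2], [4]], Q = [[1, 3], [2]].
Insert 5: appended to row 1. P = [[1, 2, 5], [4]], Q = [[1, 3, 4], [2]].
Insert 3: 3 bumps 5 from row 1; 5 appends to row 2. P = [[1, 2, 3], [4, 5]], Q = [[1, 3, 4], [2, 5]].
Insert 6: appended to row 1. P = [[1, 2, 3, 6], [4, 5]], Q = [[1, 3, 4, 6], [2, 5]].

So P = [[1, 2, 3, 6], [4, 5]], Q = [[1, 3, 4, 6], [2, 5]].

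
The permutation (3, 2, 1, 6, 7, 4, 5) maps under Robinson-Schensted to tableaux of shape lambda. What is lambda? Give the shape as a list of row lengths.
[3, 3, 1]

Row-insert each entry into an empty tableau.

After inserting 3: P = [[3]].
After inserting 2: P = [[2], [3]].
After inserting 1: P = [[1], [2], [3]].
After inserting 6: P = [[1, 6], [2], [3]].
After inserting 7: P = [[1, 6, 7], [2], [3]].
After inserting 4: P = [[1, 4, 7], [2, 6], [3]].
After inserting 5: P = [[1, 4, 5], [2, 6, 7], [3]].

The final insertion tableau P = [[1, 4, 5], [2, 6, 7], [3]] has shape [3, 3, 1].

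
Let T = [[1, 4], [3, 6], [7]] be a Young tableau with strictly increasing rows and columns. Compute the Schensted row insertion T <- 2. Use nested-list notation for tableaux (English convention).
In row 1, 2 replaces 4 (the leftmost entry greater than 2); 4 is bumped to row 2. In row 2, 4 replaces 6 (the leftmost entry greater than 4); 6 is bumped to row 3. In row 3, 6 replaces 7 (the leftmost entry greater than 6); 7 is bumped to row 4. 7 starts a new row 4. The new tableau is [[1, 2], [3, 4], [6], [7]].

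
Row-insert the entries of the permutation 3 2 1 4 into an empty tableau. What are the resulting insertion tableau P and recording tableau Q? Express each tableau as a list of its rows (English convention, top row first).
P = [[1, 4], [2], [3]], Q = [[1, 4], [2], [3]]

Insert each entry of the permutation into P by Schensted row insertion, recording in Q the position of each new cell.

After inserting 3: P = [[3]].
After inserting 2: P = [[2], [3]].
After inserting 1: P = [[1], [2], [3]].
After inserting 4: P = [[1, 4], [2], [3]].

So P = [[1, 4], [2], [3]], Q = [[1, 4], [2], [3]].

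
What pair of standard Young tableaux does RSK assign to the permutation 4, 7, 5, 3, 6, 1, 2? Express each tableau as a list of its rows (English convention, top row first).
P = [[1, 2, 6], [3, 5], [4], [7]], Q = [[1, 2, 5], [3, 7], [4], [6]]

Insert each entry of the permutation into P by Schensted row insertion, recording in Q the position of each new cell.

After inserting 4: P = [[4]].
After inserting 7: P = [[4, 7]].
After inserting 5: P = [[4, 5], [7]].
After inserting 3: P = [[3, 5], [4], [7]].
After inserting 6: P = [[3, 5, 6], [4], [7]].
After inserting 1: P = [[1, 5, 6], [3], [4], [7]].
After inserting 2: P = [[1, 2, 6], [3, 5], [4], [7]].

So P = [[1, 2, 6], [3, 5], [4], [7]], Q = [[1, 2, 5], [3, 7], [4], [6]].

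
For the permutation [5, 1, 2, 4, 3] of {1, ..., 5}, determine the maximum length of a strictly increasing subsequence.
3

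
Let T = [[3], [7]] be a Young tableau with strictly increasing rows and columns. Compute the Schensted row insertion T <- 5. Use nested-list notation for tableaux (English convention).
[[3, 5], [7]]

5 is larger than every entry of row 1, so it is appended to row 1. The new tableau is [[3, 5], [7]].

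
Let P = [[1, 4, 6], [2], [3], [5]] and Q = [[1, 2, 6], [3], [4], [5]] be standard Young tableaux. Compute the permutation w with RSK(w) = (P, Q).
Reverse the RSK construction: for i from n down to 1, find the cell of Q containing i, remove the entry at that cell from P, and reverse-bump it up through P; the value ejected from row 1 is w(i).

Step i=6: Q has 6 at row 1, column 3; remove that cell from P, ejecting 6. So w(6) = 6. P is now [[1, 4], [2], [3], [5]].
Step i=5: Q has 5 at row 4, column 1; remove 5 from row 4 of P and reverse-bump: 5 enters row 3 and ejects 3; 3 enters row 2 and ejects 2; 2 enters row 1 and ejects 1. So w(5) = 1. P is now [[2, 4], [3], [5]].
Step i=4: Q has 4 at row 3, column 1; remove 5 from row 3 of P and reverse-bump: 5 enters row 2 and ejects 3; 3 enters row 1 and ejects 2. So w(4) = 2. P is now [[3, 4], [5]].
Step i=3: Q has 3 at row 2, column 1; remove 5 from row 2 of P and reverse-bump: 5 enters row 1 and ejects 4. So w(3) = 4. P is now [[3, 5]].
Step i=2: Q has 2 at row 1, column 2; remove that cell from P, ejecting 5. So w(2) = 5. P is now [[3]].
Step i=1: Q has 1 at row 1, column 1; remove that cell from P, ejecting 3. So w(1) = 3. P is now [].

So w = 3 5 4 2 1 6.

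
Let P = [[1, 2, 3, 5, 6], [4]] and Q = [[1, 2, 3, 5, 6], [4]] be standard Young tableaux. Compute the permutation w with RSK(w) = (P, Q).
1 2 4 3 5 6

Reverse the RSK construction: for i from n down to 1, find the cell of Q containing i, remove the entry at that cell from P, and reverse-bump it up through P; the value ejected from row 1 is w(i).

Step i=6: Q has 6 at row 1, column 5; remove that cell from P, ejecting 6. So w(6) = 6. P is now [[1, 2, 3, 5], [4]].
Step i=5: Q has 5 at row 1, column 4; remove that cell from P, ejecting 5. So w(5) = 5. P is now [[1, 2, 3], [4]].
Step i=4: Q has 4 at row 2, column 1; remove 4 from row 2 of P and reverse-bump: 4 enters row 1 and ejects 3. So w(4) = 3. P is now [[1, 2, 4]].
Step i=3: Q has 3 at row 1, column 3; remove that cell from P, ejecting 4. So w(3) = 4. P is now [[1, 2]].
Step i=2: Q has 2 at row 1, column 2; remove that cell from P, ejecting 2. So w(2) = 2. P is now [[1]].
Step i=1: Q has 1 at row 1, column 1; remove that cell from P, ejecting 1. So w(1) = 1. P is now [].

So w = 1 2 4 3 5 6.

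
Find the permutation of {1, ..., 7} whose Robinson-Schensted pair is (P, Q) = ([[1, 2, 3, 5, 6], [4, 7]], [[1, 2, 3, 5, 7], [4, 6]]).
1 2 4 3 7 5 6

Reverse the RSK construction: for i from n down to 1, find the cell of Q containing i, remove the entry at that cell from P, and reverse-bump it up through P; the value ejected from row 1 is w(i).

Step i=7: Q has 7 at row 1, column 5; remove that cell from P, ejecting 6. So w(7) = 6. P is now [[1, 2, 3, 5], [4, 7]].
Step i=6: Q has 6 at row 2, column 2; remove 7 from row 2 of P and reverse-bump: 7 enters row 1 and ejects 5. So w(6) = 5. P is now [[1, 2, 3, 7], [4]].
Step i=5: Q has 5 at row 1, column 4; remove that cell from P, ejecting 7. So w(5) = 7. P is now [[1, 2, 3], [4]].
Step i=4: Q has 4 at row 2, column 1; remove 4 from row 2 of P and reverse-bump: 4 enters row 1 and ejects 3. So w(4) = 3. P is now [[1, 2, 4]].
Step i=3: Q has 3 at row 1, column 3; remove that cell from P, ejecting 4. So w(3) = 4. P is now [[1, 2]].
Step i=2: Q has 2 at row 1, column 2; remove that cell from P, ejecting 2. So w(2) = 2. P is now [[1]].
Step i=1: Q has 1 at row 1, column 1; remove that cell from P, ejecting 1. So w(1) = 1. P is now [].

So w = 1 2 4 3 7 5 6.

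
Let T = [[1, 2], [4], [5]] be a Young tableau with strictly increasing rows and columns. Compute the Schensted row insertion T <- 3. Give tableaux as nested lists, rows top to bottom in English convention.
[[1, 2, 3], [4], [5]]

3 is larger than every entry of row 1, so it is appended to row 1. The new tableau is [[1, 2, 3], [4], [5]].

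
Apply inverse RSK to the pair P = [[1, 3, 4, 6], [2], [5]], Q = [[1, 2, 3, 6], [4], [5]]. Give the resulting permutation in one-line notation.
2 3 5 4 1 6

Reverse the RSK construction: for i from n down to 1, find the cell of Q containing i, remove the entry at that cell from P, and reverse-bump it up through P; the value ejected from row 1 is w(i).

Step i=6: Q has 6 at row 1, column 4; remove that cell from P, ejecting 6. So w(6) = 6. P is now [[1, 3, 4], [2], [5]].
Step i=5: Q has 5 at row 3, column 1; remove 5 from row 3 of P and reverse-bump: 5 enters row 2 and ejects 2; 2 enters row 1 and ejects 1. So w(5) = 1. P is now [[2, 3, 4], [5]].
Step i=4: Q has 4 at row 2, column 1; remove 5 from row 2 of P and reverse-bump: 5 enters row 1 and ejects 4. So w(4) = 4. P is now [[2, 3, 5]].
Step i=3: Q has 3 at row 1, column 3; remove that cell from P, ejecting 5. So w(3) = 5. P is now [[2, 3]].
Step i=2: Q has 2 at row 1, column 2; remove that cell from P, ejecting 3. So w(2) = 3. P is now [[2]].
Step i=1: Q has 1 at row 1, column 1; remove that cell from P, ejecting 2. So w(1) = 2. P is now [].

So w = 2 3 5 4 1 6.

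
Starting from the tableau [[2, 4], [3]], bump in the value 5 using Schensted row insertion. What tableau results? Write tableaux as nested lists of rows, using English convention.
5 is larger than every entry of row 1, so it is appended to row 1. The new tableau is [[2, 4, 5], [3]].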